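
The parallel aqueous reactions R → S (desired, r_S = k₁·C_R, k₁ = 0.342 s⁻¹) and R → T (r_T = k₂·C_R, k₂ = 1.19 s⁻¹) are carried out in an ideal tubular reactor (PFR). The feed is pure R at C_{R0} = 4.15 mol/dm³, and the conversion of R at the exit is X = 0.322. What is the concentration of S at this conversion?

C_R = C_{R0}(1−X) = 2.814 mol/dm³.
Both paths are first order in R, so the instantaneous fraction to S is constant: dC_S/d(−C_R) = k₁/(k₁+k₂) = 0.2232.
C_S = 0.2232·(C_{R0}−C_R) = 0.2232×1.336 = 0.298 mol/dm³.

0.298 mol/dm³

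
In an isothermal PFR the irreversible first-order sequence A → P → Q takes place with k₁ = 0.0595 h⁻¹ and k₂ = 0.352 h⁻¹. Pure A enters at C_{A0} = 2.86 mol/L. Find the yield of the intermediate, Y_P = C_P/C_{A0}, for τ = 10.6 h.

0.103

Solving the coupled first-order balances gives C_P(τ) = [k₁/(k₂−k₁)]·C_{A0}·(e^(−k₁τ) − e^(−k₂τ)).
e^(−k₁τ) = e^(−0.0595×10.6) = e^(−0.6307) = 0.5322; e^(−k₂τ) = e^(−3.731) = 0.02396.
C_P = 0.0595×2.86/(0.352−0.0595) × (0.5322−0.02396) = 0.5818×0.5083 = 0.2957 mol/L.
Y_P = C_P/C_{A0} = 0.2957/2.86 = 0.103.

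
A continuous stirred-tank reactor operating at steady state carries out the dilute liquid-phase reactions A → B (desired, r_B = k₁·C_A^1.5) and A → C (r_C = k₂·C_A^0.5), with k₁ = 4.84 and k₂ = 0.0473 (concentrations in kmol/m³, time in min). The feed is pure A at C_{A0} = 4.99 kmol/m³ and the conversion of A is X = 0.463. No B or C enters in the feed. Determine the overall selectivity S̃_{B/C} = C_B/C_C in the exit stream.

274

Exit C_A = C_{A0}(1−X) = 4.99×0.537 = 2.680 kmol/m³.
Rates in a CSTR are evaluated at the outlet concentration: r_B = 4.84×2.680^1.5 = 21.23, r_C = 0.0473×2.680^0.5 = 0.07743.
Overall selectivity = C_B/C_C = r_Bτ/(r_Cτ) = r_B/r_C = 274.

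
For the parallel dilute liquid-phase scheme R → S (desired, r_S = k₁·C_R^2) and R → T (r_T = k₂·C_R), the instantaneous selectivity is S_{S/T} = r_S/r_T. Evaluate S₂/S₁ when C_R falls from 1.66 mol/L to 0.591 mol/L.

S_{S/T} = (k₁/k₂)·C_R, so S₂/S₁ = (C_{R,2}/C_{R,1}).
= 0.591/1.66 = 0.356.

0.356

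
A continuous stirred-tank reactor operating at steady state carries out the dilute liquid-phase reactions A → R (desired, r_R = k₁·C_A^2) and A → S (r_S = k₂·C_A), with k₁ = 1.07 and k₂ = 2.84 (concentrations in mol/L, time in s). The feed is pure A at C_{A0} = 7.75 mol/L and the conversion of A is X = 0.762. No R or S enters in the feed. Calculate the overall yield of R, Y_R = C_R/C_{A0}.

Exit C_A = C_{A0}(1−X) = 7.75×0.238 = 1.845 mol/L.
A CSTR operates uniformly at the exit composition, giving r_R = 3.640 and r_S = 5.238 (each k·C_A^n at C_A = 1.845).
Fraction of consumed A going to R: r_R/(r_R+r_S) = 0.4100.
C_R = 0.4100·C_{A0}·X = 0.4100×7.75×0.762 = 2.42 mol/L; Y_R = C_R/C_{A0} = 0.312.

0.312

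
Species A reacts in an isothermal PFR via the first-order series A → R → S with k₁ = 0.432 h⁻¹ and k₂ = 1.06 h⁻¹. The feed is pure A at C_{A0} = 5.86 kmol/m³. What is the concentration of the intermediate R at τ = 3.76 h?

0.719 kmol/m³

Solving the coupled first-order balances gives C_R(τ) = [k₁/(k₂−k₁)]·C_{A0}·(e^(−k₁τ) − e^(−k₂τ)).
e^(−k₁τ) = e^(−0.432×3.76) = e^(−1.624) = 0.1970; e^(−k₂τ) = e^(−3.986) = 0.01858.
C_R = 0.432×5.86/(1.06−0.432) × (0.1970−0.01858) = 4.031×0.1785 = 0.7194 kmol/m³.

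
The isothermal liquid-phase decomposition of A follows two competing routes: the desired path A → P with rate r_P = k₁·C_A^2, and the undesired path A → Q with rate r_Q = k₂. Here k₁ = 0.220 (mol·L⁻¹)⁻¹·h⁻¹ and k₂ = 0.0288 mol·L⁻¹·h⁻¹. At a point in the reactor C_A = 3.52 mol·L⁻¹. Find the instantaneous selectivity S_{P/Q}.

94.6

S_{P/Q} = r_P/r_Q = (k₁·C_A^2)/(k₂) = (k₁/k₂)·C_A^2.
= (0.220×3.520^2) / (0.0288) = 2.726/0.02880 = 94.6.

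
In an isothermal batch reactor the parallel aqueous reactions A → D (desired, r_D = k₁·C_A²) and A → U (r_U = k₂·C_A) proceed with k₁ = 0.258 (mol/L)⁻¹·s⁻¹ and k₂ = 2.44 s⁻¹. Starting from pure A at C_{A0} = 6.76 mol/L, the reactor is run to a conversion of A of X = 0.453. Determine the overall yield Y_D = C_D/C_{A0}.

C_A = C_{A0}(1−X) = 3.698 mol/L.
Along a PFR/batch, dC_U/dC_A = −r_U/(r_D+r_U) = −k₂/(k₂+k₁·C_A).
Integrating from C_{A0} to C_A: C_U = (2.44/0.258)·ln[(2.44+0.258·6.76)/(2.44+0.258·3.70)] = 9.457·ln(4.184/3.394) = 1.979 mol/L.
Then C_D = (C_{A0}−C_A) − C_U = 3.062 − 1.979 = 1.083 mol/L.
Y_D = C_D/C_{A0} = 1.083/6.76 = 0.160.

0.160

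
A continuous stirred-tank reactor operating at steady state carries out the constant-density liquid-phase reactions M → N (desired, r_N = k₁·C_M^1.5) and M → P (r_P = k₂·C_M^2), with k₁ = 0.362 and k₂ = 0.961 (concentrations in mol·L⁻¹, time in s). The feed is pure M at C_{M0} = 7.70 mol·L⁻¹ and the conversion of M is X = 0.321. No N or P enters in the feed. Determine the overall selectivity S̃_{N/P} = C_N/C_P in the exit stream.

Exit C_M = C_{M0}(1−X) = 7.70×0.679 = 5.228 mol·L⁻¹.
In a CSTR the entire volume is at exit conditions, so r_N = 0.362×5.228^1.5 = 4.328 and r_P = 0.961×5.228^2 = 26.27.
Overall selectivity = C_N/C_P = r_Nτ/(r_Pτ) = r_N/r_P = 0.165.

0.165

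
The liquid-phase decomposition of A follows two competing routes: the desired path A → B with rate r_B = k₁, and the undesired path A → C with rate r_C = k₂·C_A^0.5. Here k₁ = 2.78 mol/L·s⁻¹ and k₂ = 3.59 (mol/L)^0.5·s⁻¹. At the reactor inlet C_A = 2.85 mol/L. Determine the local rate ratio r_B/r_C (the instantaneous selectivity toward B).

0.459

S_{B/C} = r_B/r_C = (k₁)/(k₂·C_A^0.5) = (k₁/k₂)·C_A^-0.5.
= (2.78) / (3.59×2.850^0.5) = 2.780/6.061 = 0.459.
The undesired path is higher order in A, so low C_A (CSTR or dilute feed) favours B.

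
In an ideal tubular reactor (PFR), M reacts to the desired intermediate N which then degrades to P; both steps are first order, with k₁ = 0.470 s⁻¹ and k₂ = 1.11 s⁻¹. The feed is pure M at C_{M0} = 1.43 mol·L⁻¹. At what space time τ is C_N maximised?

The intermediate peaks when r₁ = r₂, i.e. k₁e^(−k₁τ) = k₂e^(−k₂τ), giving τ_opt = ln(k₂/k₁)/(k₂−k₁).
= ln(1.11/0.470)/(1.11−0.470) = ln(2.362)/0.6400 = 0.8594/0.6400 = 1.34 s.

1.34 s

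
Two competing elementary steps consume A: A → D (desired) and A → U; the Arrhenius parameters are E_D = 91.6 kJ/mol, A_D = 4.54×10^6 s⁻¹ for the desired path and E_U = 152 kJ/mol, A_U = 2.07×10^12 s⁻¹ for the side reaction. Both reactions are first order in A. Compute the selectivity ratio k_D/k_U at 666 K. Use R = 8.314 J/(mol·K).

0.120

Since both paths have the same order in A, the concentration cancels and S_{D/U} = k_D/k_U = (A_D/A_U)·exp[(E_U−E_D)/(RT)].
(E_U−E_D)/(RT) = (152−91.6)×10³/(8.314×666) = 60400/5537 = 10.91.
k_D/k_U = (4.54×10^6/2.07×10^12)·exp(10.91) = 2.193×10^-6 × 54622 = 0.120.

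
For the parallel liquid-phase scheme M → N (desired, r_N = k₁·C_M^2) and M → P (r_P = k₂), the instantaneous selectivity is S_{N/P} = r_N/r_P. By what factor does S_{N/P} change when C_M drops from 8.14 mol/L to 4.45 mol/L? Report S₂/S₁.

S_{N/P} = (k₁/k₂)·C_M^2, so S₂/S₁ = (C_{M,2}/C_{M,1})^2.
= (4.45/8.14)^2 = (0.5467)^2 = 0.299.
Selectivity toward N falls as C_M falls — high-concentration operation is favoured.

0.299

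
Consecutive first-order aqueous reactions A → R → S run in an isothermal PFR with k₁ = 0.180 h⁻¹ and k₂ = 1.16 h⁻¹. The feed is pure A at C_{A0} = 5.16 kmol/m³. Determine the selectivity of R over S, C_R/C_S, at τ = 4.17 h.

0.193

Solving the coupled first-order balances gives C_R(τ) = [k₁/(k₂−k₁)]·C_{A0}·(e^(−k₁τ) − e^(−k₂τ)).
e^(−k₁τ) = e^(−0.180×4.17) = e^(−0.7506) = 0.4721; e^(−k₂τ) = e^(−4.837) = 0.007929.
C_R = 0.180×5.16/(1.16−0.180) × (0.4721−0.007929) = 0.9478×0.4642 = 0.4399 kmol/m³.
C_A = C_{A0}e^(−k₁τ) = 2.436 kmol/m³, so C_S = C_{A0}−C_A−C_R = 2.284 kmol/m³; C_R/C_S = 0.193.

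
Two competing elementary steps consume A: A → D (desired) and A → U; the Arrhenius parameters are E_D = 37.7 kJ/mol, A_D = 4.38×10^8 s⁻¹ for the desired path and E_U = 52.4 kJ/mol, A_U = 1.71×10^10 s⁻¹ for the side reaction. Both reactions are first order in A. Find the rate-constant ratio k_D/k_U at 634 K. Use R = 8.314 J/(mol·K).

k_D/k_U = (A_D/A_U)·exp[−(E_D−E_U)/(RT)] = (A_D/A_U)·exp[(E_U−E_D)/(RT)].
(E_U−E_D)/(RT) = (52.4−37.7)×10³/(8.314×634) = 14700/5271 = 2.789.
k_D/k_U = (4.38×10^8/1.71×10^10)·exp(2.789) = 0.02561 × 16.26 = 0.417.
Since E_D < E_U, lowering the temperature improves selectivity toward D.

0.417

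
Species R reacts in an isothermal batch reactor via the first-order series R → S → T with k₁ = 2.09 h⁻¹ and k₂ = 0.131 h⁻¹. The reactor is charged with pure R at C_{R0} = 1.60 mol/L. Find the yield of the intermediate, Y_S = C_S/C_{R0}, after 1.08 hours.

For first-order series with pure R initially, C_S(t) = k₁C_{R0}/(k₂−k₁)·(e^(−k₁t) − e^(−k₂t)).
e^(−k₁t) = e^(−2.09×1.08) = e^(−2.257) = 0.1046; e^(−k₂t) = e^(−0.1415) = 0.8681.
C_S = 2.09×1.60/(0.131−2.09) × (0.1046−0.8681) = (-1.707)×(-0.7634) = 1.303 mol/L.
Y_S = C_S/C_{R0} = 1.303/1.60 = 0.814.

0.814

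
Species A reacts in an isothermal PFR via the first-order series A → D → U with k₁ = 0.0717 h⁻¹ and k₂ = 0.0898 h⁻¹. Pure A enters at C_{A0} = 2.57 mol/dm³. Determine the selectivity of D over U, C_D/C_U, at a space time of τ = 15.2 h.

0.933

For first-order series with pure A initially, C_D(τ) = k₁C_{A0}/(k₂−k₁)·(e^(−k₁τ) − e^(−k₂τ)).
e^(−k₁τ) = e^(−0.0717×15.2) = e^(−1.090) = 0.3363; e^(−k₂τ) = e^(−1.365) = 0.2554.
C_D = 0.0717×2.57/(0.0898−0.0717) × (0.3363−0.2554) = 10.18×0.08088 = 0.8234 mol/dm³.
C_A = C_{A0}e^(−k₁τ) = 0.8642 mol/dm³, so C_U = C_{A0}−C_A−C_D = 0.8824 mol/dm³; C_D/C_U = 0.933.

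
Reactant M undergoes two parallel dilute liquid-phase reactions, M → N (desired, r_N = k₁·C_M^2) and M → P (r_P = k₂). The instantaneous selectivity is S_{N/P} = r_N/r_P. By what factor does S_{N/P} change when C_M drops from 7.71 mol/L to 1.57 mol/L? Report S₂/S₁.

S_{N/P} = (k₁/k₂)·C_M^2, so S₂/S₁ = (C_{M,2}/C_{M,1})^2.
= (1.57/7.71)^2 = (0.2036)^2 = 0.0415.
Selectivity toward N falls as C_M falls — high-concentration operation is favoured.

0.0415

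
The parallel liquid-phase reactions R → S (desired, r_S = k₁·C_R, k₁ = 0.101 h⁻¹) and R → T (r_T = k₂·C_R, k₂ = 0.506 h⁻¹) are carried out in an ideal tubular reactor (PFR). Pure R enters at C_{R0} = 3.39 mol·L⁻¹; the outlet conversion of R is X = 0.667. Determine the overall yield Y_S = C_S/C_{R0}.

0.111

C_R = C_{R0}(1−X) = 1.129 mol·L⁻¹.
Both paths are first order in R, so the instantaneous fraction to S is constant: dC_S/d(−C_R) = k₁/(k₁+k₂) = 0.1664.
C_S = 0.1664·(C_{R0}−C_R) = 0.1664×2.261 = 0.376 mol·L⁻¹.
Y_S = C_S/C_{R0} = 0.3762/3.39 = 0.111.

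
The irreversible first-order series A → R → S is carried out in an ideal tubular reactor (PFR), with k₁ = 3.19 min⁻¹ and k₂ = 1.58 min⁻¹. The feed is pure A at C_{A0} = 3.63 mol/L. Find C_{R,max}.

Evaluating C_R at τ_opt = ln(k₂/k₁)/(k₂−k₁) gives C_{R,max}/C_{A0} = (k₁/k₂)^[k₂/(k₂−k₁)].
= (3.19/1.58)^(1.58/(1.58−3.19)) = (2.019)^(-0.9814) = 0.5018.
C_{R,max} = 0.5018×3.63 = 1.82 mol/L.

1.82 mol/L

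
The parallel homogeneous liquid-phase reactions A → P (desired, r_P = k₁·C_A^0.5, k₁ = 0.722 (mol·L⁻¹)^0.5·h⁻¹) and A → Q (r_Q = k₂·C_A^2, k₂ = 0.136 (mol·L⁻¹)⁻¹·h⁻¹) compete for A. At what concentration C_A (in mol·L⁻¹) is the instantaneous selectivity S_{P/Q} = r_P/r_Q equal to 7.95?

0.764 mol·L⁻¹

S_{P/Q} = (k₁/k₂)·C_A^-1.5 ⇒ C_A = (S·k₂/k₁)^(1/(-1.5)).
= (7.95×0.136/0.722)^(-0.6667) = (1.498)^(-0.6667) = 0.764 mol·L⁻¹.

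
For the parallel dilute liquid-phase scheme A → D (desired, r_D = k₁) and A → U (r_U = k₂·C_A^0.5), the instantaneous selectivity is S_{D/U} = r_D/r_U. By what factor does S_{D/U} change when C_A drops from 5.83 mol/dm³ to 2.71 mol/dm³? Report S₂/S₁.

S_{D/U} = (k₁/k₂)·C_A^-0.5, so S₂/S₁ = (C_{A,2}/C_{A,1})^-0.5.
= (2.71/5.83)^(-0.5) = (0.4648)^(-0.5) = 1.47.

1.47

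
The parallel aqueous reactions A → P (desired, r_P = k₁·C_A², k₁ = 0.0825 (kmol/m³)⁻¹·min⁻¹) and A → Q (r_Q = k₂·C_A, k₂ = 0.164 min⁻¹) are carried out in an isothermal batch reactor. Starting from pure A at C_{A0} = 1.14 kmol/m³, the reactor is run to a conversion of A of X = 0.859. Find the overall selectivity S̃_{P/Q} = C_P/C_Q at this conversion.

0.312

C_A = C_{A0}(1−X) = 0.1607 kmol/m³.
Along a PFR/batch, dC_Q/dC_A = −r_Q/(r_P+r_Q) = −k₂/(k₂+k₁·C_A).
Integrating from C_{A0} to C_A: C_Q = (0.164/0.0825)·ln[(0.164+0.0825·1.14)/(0.164+0.0825·0.161)] = 1.988·ln(0.2581/0.1773) = 0.7465 kmol/m³.
Then C_P = (C_{A0}−C_A) − C_Q = 0.9793 − 0.7465 = 0.2328 kmol/m³.
S̃_{P/Q} = C_P/C_Q = 0.2328/0.7465 = 0.312.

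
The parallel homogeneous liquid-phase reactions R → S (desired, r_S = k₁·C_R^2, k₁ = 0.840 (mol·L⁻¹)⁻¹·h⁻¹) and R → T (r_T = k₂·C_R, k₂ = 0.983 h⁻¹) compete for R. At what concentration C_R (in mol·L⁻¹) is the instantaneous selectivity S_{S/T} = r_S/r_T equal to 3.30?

S_{S/T} = (k₁/k₂)·C_R ⇒ C_R = S·k₂/k₁.
= 3.30×0.983/0.840 = 3.86 mol·L⁻¹.

3.86 mol·L⁻¹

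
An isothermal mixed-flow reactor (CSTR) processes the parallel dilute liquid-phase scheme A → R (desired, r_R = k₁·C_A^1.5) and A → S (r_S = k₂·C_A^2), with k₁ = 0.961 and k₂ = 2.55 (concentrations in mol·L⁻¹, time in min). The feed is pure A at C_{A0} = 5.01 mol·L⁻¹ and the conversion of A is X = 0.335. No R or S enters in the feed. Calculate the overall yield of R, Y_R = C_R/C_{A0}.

Exit C_A = C_{A0}(1−X) = 5.01×0.665 = 3.332 mol·L⁻¹.
Rates in a CSTR are evaluated at the outlet concentration: r_R = 0.961×3.332^1.5 = 5.844, r_S = 2.55×3.332^2 = 28.30.
Fraction of consumed A going to R: r_R/(r_R+r_S) = 0.1711.
C_R = 0.1711·C_{A0}·X = 0.1711×5.01×0.335 = 0.287 mol·L⁻¹; Y_R = C_R/C_{A0} = 0.0573.

0.0573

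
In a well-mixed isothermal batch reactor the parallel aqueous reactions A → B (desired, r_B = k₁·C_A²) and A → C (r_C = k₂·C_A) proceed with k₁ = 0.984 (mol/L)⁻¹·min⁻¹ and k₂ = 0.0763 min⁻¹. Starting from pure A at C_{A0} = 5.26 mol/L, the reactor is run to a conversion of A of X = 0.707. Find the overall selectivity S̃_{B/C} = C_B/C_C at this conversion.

39.2

C_A = C_{A0}(1−X) = 1.541 mol/L.
Along a PFR/batch, dC_C/dC_A = −r_C/(r_B+r_C) = −k₂/(k₂+k₁·C_A).
Integrating from C_{A0} to C_A: C_C = (0.0763/0.984)·ln[(0.0763+0.984·5.26)/(0.0763+0.984·1.54)] = 0.07754·ln(5.252/1.593) = 0.09252 mol/L.
Then C_B = (C_{A0}−C_A) − C_C = 3.719 − 0.09252 = 3.626 mol/L.
S̃_{B/C} = C_B/C_C = 3.626/0.09252 = 39.2.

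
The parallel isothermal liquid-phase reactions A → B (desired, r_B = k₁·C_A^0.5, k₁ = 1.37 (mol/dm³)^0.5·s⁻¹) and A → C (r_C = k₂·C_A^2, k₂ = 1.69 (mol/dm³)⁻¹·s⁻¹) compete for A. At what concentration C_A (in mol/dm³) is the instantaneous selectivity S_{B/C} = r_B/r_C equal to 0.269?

2.09 mol/dm³

S_{B/C} = (k₁/k₂)·C_A^-1.5 ⇒ C_A = (S·k₂/k₁)^(1/(-1.5)).
= (0.269×1.69/1.37)^(-0.6667) = (0.3318)^(-0.6667) = 2.09 mol/dm³.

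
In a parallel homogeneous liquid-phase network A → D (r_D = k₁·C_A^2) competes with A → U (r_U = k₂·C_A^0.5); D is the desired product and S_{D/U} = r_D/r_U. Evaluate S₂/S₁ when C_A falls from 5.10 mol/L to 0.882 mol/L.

S_{D/U} = (k₁/k₂)·C_A^1.5, so S₂/S₁ = (C_{A,2}/C_{A,1})^1.5.
= (0.882/5.10)^1.5 = (0.1729)^1.5 = 0.0719.

0.0719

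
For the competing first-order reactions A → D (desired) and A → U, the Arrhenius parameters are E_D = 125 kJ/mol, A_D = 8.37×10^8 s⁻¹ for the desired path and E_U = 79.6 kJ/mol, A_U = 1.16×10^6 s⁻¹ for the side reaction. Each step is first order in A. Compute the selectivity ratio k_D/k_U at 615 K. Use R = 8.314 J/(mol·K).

0.100

k_D/k_U = (A_D/A_U)·exp[−(E_D−E_U)/(RT)] = (A_D/A_U)·exp[(E_U−E_D)/(RT)].
(E_U−E_D)/(RT) = (79.6−125)×10³/(8.314×615) = -45400/5113 = -8.879.
k_D/k_U = (8.37×10^8/1.16×10^6)·exp(-8.879) = 721.6 × 1.393×10^-4 = 0.100.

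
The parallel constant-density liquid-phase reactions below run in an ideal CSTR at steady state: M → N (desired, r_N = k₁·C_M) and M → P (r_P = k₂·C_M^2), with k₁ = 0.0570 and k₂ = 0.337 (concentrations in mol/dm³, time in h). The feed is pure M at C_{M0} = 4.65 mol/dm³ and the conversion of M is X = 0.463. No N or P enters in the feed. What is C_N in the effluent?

0.137 mol/dm³

Exit C_M = C_{M0}(1−X) = 4.65×0.537 = 2.497 mol/dm³.
Rates in a CSTR are evaluated at the outlet concentration: r_N = 0.0570×2.497 = 0.1423, r_P = 0.337×2.497^2 = 2.101.
Fraction of consumed M going to N: r_N/(r_N+r_P) = 0.06344.
C_N = 0.06344·C_{M0}·X = 0.06344×4.65×0.463 = 0.137 mol/dm³.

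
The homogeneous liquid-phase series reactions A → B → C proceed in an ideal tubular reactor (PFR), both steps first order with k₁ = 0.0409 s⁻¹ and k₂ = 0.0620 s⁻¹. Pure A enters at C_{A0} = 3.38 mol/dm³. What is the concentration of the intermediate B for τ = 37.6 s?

0.771 mol/dm³

Solving the coupled first-order balances gives C_B(τ) = [k₁/(k₂−k₁)]·C_{A0}·(e^(−k₁τ) − e^(−k₂τ)).
e^(−k₁τ) = e^(−0.0409×37.6) = e^(−1.538) = 0.2148; e^(−k₂τ) = e^(−2.331) = 0.09718.
C_B = 0.0409×3.38/(0.0620−0.0409) × (0.2148−0.09718) = 6.552×0.1177 = 0.7709 mol/dm³.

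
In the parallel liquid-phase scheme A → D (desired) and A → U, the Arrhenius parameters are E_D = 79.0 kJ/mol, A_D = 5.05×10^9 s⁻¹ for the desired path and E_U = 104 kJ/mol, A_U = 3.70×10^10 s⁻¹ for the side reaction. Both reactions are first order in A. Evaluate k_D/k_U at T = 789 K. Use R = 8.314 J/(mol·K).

6.17

k_D/k_U = (A_D/A_U)·exp[−(E_D−E_U)/(RT)] = (A_D/A_U)·exp[(E_U−E_D)/(RT)].
(E_U−E_D)/(RT) = (104−79.0)×10³/(8.314×789) = 25000/6560 = 3.811.
k_D/k_U = (5.05×10^9/3.70×10^10)·exp(3.811) = 0.1365 × 45.20 = 6.17.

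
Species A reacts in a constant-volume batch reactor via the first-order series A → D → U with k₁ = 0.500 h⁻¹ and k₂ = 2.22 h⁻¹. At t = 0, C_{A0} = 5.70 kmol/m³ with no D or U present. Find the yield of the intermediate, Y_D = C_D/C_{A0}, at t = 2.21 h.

Solving the coupled first-order balances gives C_D(t) = [k₁/(k₂−k₁)]·C_{A0}·(e^(−k₁t) − e^(−k₂t)).
e^(−k₁t) = e^(−0.500×2.21) = e^(−1.105) = 0.3312; e^(−k₂t) = e^(−4.906) = 0.007401.
C_D = 0.500×5.70/(2.22−0.500) × (0.3312−0.007401) = 1.657×0.3238 = 0.5365 kmol/m³.
Y_D = C_D/C_{A0} = 0.5365/5.70 = 0.0941.

0.0941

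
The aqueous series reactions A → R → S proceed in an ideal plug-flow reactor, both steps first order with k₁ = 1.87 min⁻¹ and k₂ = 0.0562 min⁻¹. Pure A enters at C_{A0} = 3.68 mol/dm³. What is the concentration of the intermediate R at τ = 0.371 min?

Solving the coupled first-order balances gives C_R(τ) = [k₁/(k₂−k₁)]·C_{A0}·(e^(−k₁τ) − e^(−k₂τ)).
e^(−k₁τ) = e^(−1.87×0.371) = e^(−0.6938) = 0.4997; e^(−k₂τ) = e^(−0.02085) = 0.9794.
C_R = 1.87×3.68/(0.0562−1.87) × (0.4997−0.9794) = (-3.794)×(-0.4797) = 1.820 mol/dm³.

1.82 mol/dm³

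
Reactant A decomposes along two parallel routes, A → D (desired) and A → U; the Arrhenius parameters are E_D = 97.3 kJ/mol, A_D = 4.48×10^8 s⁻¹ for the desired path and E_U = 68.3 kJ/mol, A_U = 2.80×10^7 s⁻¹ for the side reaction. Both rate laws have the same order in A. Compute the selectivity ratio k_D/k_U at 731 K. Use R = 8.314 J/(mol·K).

k_D/k_U = (A_D/A_U)·exp[−(E_D−E_U)/(RT)] = (A_D/A_U)·exp[(E_U−E_D)/(RT)].
(E_U−E_D)/(RT) = (68.3−97.3)×10³/(8.314×731) = -29000/6078 = -4.772.
k_D/k_U = (4.48×10^8/2.80×10^7)·exp(-4.772) = 16.00 × 0.008466 = 0.135.

0.135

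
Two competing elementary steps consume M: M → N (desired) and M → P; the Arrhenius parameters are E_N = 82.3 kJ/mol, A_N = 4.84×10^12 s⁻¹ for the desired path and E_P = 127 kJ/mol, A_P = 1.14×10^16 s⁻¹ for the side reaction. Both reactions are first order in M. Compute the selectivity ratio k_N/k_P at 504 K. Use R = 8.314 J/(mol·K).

18.2

k_N/k_P = (A_N/A_P)·exp[−(E_N−E_P)/(RT)] = (A_N/A_P)·exp[(E_P−E_N)/(RT)].
(E_P−E_N)/(RT) = (127−82.3)×10³/(8.314×504) = 44700/4190 = 10.67.
k_N/k_P = (4.84×10^12/1.14×10^16)·exp(10.67) = 4.246×10^-4 × 42942 = 18.2.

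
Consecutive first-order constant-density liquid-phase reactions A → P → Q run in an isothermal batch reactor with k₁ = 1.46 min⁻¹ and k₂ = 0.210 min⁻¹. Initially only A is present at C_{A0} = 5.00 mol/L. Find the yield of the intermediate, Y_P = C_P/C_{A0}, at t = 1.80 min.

Solving the coupled first-order balances gives C_P(t) = [k₁/(k₂−k₁)]·C_{A0}·(e^(−k₁t) − e^(−k₂t)).
e^(−k₁t) = e^(−1.46×1.80) = e^(−2.628) = 0.07222; e^(−k₂t) = e^(−0.3780) = 0.6852.
C_P = 1.46×5.00/(0.210−1.46) × (0.07222−0.6852) = (-5.840)×(-0.6130) = 3.580 mol/L.
Y_P = C_P/C_{A0} = 3.580/5.00 = 0.716.

0.716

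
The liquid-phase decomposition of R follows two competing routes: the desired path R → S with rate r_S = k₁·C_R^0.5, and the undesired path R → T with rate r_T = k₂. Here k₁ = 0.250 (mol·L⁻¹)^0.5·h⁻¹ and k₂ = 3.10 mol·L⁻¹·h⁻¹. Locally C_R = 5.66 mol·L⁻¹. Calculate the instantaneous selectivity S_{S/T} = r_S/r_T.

0.192

S_{S/T} = r_S/r_T = (k₁·C_R^0.5)/(k₂) = (k₁/k₂)·C_R^0.5.
= (0.250×5.660^0.5) / (3.10) = 0.5948/3.100 = 0.192.
Since the desired path is higher order in R, keeping C_R high (PFR or concentrated feed) favours S.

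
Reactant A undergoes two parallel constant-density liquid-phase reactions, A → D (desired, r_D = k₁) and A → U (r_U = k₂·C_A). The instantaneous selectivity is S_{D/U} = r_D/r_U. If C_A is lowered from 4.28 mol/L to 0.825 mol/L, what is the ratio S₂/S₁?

S_{D/U} = (k₁/k₂)·C_A⁻¹, so S₂/S₁ = (C_{A,2}/C_{A,1})⁻¹.
= 4.28/0.825 = 5.19.
Selectivity toward D rises as C_A falls — low-concentration operation is favoured.

5.19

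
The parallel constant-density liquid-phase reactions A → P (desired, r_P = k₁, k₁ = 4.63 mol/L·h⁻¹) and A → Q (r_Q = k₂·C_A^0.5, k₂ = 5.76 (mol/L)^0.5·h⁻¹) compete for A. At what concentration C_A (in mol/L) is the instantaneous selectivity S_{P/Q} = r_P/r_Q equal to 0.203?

15.7 mol/L

S_{P/Q} = (k₁/k₂)·C_A^-0.5 ⇒ C_A = (S·k₂/k₁)^(-2).
= (0.203×5.76/4.63)^(-2) = (0.2525)^(-2) = 15.7 mol/L.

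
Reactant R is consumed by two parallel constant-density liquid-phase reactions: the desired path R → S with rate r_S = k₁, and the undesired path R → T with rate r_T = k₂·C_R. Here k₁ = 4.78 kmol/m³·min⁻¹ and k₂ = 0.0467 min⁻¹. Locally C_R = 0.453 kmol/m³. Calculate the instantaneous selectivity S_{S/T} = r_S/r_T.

226

S_{S/T} = r_S/r_T = (k₁)/(k₂·C_R) = (k₁/k₂)·C_R⁻¹.
= (4.78) / (0.0467×0.4530) = 4.780/0.02116 = 226.
The undesired path is higher order in R, so low C_R (CSTR or dilute feed) favours S.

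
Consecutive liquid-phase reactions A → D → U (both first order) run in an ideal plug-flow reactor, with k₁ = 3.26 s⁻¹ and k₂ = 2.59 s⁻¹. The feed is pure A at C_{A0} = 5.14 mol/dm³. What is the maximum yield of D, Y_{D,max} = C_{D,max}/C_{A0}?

Evaluating C_D at τ_opt = ln(k₂/k₁)/(k₂−k₁) gives C_{D,max}/C_{A0} = (k₁/k₂)^[k₂/(k₂−k₁)].
= (3.26/2.59)^(2.59/(2.59−3.26)) = (1.259)^(-3.866) = 0.4109.

0.411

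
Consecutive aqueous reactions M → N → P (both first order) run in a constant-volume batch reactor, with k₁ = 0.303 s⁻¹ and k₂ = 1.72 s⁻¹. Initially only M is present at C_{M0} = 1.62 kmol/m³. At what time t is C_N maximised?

1.23 s

Setting dC_N/dt = 0 gives t_opt = ln(k₂/k₁)/(k₂−k₁).
= ln(1.72/0.303)/(1.72−0.303) = ln(5.677)/1.417 = 1.736/1.417 = 1.23 s.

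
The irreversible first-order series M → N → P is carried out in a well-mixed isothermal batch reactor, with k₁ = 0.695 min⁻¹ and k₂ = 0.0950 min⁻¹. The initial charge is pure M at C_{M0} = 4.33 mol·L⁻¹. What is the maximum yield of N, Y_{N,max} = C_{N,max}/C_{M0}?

For a first-order series the maximum intermediate yield is C_{N,max}/C_{M0} = (k₁/k₂)^[k₂/(k₂−k₁)].
= (0.695/0.0950)^(0.0950/(0.0950−0.695)) = (7.316)^(-0.1583) = 0.7297.

0.730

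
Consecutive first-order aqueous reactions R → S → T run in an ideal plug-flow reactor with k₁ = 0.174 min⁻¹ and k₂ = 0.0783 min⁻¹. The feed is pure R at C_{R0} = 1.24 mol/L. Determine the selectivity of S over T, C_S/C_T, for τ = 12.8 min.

1.12

Solving the coupled first-order balances gives C_S(τ) = [k₁/(k₂−k₁)]·C_{R0}·(e^(−k₁τ) − e^(−k₂τ)).
e^(−k₁τ) = e^(−0.174×12.8) = e^(−2.227) = 0.1078; e^(−k₂τ) = e^(−1.002) = 0.3671.
C_S = 0.174×1.24/(0.0783−0.174) × (0.1078−0.3671) = (-2.255)×(-0.2592) = 0.5844 mol/L.
C_R = C_{R0}e^(−k₁τ) = 0.1337 mol/L, so C_T = C_{R0}−C_R−C_S = 0.5219 mol/L; C_S/C_T = 1.12.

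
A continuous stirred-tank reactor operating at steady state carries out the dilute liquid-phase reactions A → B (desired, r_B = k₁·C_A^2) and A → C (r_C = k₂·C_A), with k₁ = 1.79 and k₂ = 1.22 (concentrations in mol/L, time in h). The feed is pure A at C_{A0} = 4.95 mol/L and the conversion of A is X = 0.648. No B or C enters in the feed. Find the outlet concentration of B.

Exit C_A = C_{A0}(1−X) = 4.95×0.352 = 1.742 mol/L.
In a CSTR the entire volume is at exit conditions, so r_B = 1.79×1.742^2 = 5.434 and r_C = 1.22×1.742 = 2.126.
Fraction of consumed A going to B: r_B/(r_B+r_C) = 0.7188.
C_B = 0.7188·C_{A0}·X = 0.7188×4.95×0.648 = 2.31 mol/L.

2.31 mol/L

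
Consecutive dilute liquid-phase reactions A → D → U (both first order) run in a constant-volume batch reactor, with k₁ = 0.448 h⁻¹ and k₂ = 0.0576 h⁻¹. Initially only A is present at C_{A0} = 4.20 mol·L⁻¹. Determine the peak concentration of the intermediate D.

3.10 mol·L⁻¹

At the optimum, C_{D,max}/C_{A0} = (k₁/k₂)^[k₂/(k₂−k₁)].
= (0.448/0.0576)^(0.0576/(0.0576−0.448)) = (7.778)^(-0.1475) = 0.7389.
C_{D,max} = 0.7389×4.20 = 3.10 mol·L⁻¹.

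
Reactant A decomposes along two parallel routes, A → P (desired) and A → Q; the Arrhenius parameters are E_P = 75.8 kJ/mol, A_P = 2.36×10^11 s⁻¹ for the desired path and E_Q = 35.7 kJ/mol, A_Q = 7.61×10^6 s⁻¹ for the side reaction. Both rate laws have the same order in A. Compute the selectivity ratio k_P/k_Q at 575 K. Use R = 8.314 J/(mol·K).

7.06

k_P/k_Q = (A_P/A_Q)·exp[−(E_P−E_Q)/(RT)] = (A_P/A_Q)·exp[(E_Q−E_P)/(RT)].
(E_Q−E_P)/(RT) = (35.7−75.8)×10³/(8.314×575) = -40100/4781 = -8.388.
k_P/k_Q = (2.36×10^11/7.61×10^6)·exp(-8.388) = 31012 × 2.275×10^-4 = 7.06.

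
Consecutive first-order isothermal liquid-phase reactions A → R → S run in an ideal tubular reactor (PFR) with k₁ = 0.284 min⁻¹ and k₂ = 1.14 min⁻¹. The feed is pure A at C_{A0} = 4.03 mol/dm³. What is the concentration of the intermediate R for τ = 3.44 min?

Solving the coupled first-order balances gives C_R(τ) = [k₁/(k₂−k₁)]·C_{A0}·(e^(−k₁τ) − e^(−k₂τ)).
e^(−k₁τ) = e^(−0.284×3.44) = e^(−0.9770) = 0.3765; e^(−k₂τ) = e^(−3.922) = 0.01981.
C_R = 0.284×4.03/(1.14−0.284) × (0.3765−0.01981) = 1.337×0.3566 = 0.4769 mol/dm³.

0.477 mol/dm³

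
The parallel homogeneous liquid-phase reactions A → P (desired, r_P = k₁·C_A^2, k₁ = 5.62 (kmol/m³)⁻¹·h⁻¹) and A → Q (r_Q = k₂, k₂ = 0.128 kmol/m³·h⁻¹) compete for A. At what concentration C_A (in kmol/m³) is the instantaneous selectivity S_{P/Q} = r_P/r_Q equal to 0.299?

0.0825 kmol/m³

S_{P/Q} = (k₁/k₂)·C_A^2 ⇒ C_A = (S·k₂/k₁)^(0.5).
= (0.299×0.128/5.62)^(0.5) = (0.006810)^(0.5) = 0.0825 kmol/m³.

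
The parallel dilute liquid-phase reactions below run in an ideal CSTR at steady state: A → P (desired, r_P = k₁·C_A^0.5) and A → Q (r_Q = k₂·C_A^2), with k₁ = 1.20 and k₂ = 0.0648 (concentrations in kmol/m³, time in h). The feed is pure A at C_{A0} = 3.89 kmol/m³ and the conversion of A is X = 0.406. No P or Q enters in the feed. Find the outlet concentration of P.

Exit C_A = C_{A0}(1−X) = 3.89×0.594 = 2.311 kmol/m³.
Rates in a CSTR are evaluated at the outlet concentration: r_P = 1.20×2.311^0.5 = 1.824, r_Q = 0.0648×2.311^2 = 0.3460.
Fraction of consumed A going to P: r_P/(r_P+r_Q) = 0.8406.
C_P = 0.8406·C_{A0}·X = 0.8406×3.89×0.406 = 1.33 kmol/m³.

1.33 kmol/m³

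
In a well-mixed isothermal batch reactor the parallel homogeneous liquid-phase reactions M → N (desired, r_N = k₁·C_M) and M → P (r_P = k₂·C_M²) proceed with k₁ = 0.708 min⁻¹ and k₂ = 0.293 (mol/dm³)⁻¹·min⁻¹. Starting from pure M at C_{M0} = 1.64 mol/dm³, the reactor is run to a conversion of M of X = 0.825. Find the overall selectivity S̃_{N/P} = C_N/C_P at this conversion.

C_M = C_{M0}(1−X) = 0.2870 mol/dm³.
Along a PFR/batch, dC_N/dC_M = −r_N/(r_N+r_P) = −k₁/(k₁+k₂·C_M).
Integrating from C_{M0} to C_M: C_N = (0.708/0.293)·ln[(0.708+0.293·1.64)/(0.708+0.293·0.287)] = 2.416·ln(1.189/0.7921) = 0.9805 mol/dm³.
C_P = (C_{M0}−C_M)−C_N = 0.3725 mol/dm³; S̃_{N/P} = 0.9805/0.3725 = 2.63.

2.63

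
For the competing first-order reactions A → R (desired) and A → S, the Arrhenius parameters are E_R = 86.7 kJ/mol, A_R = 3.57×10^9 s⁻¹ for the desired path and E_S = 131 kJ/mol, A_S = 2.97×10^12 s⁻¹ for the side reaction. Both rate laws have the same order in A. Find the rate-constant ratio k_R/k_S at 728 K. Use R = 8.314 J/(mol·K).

1.81

k_R/k_S = (A_R/A_S)·exp[−(E_R−E_S)/(RT)] = (A_R/A_S)·exp[(E_S−E_R)/(RT)].
(E_S−E_R)/(RT) = (131−86.7)×10³/(8.314×728) = 44300/6053 = 7.319.
k_R/k_S = (3.57×10^9/2.97×10^12)·exp(7.319) = 0.001202 × 1509 = 1.81.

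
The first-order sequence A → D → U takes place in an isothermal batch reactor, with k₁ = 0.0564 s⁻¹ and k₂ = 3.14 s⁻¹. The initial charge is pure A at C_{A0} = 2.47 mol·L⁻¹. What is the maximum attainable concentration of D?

0.0412 mol·L⁻¹

For a first-order series the maximum intermediate yield is C_{D,max}/C_{A0} = (k₁/k₂)^[k₂/(k₂−k₁)].
= (0.0564/3.14)^(3.14/(3.14−0.0564)) = (0.01796)^(1.018) = 0.01669.
C_{D,max} = 0.01669×2.47 = 0.0412 mol·L⁻¹.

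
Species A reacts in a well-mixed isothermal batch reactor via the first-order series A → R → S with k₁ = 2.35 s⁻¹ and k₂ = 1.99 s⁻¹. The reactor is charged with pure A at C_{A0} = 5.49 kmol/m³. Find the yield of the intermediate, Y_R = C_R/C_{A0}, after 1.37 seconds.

0.166

For first-order series with pure A initially, C_R(t) = k₁C_{A0}/(k₂−k₁)·(e^(−k₁t) − e^(−k₂t)).
e^(−k₁t) = e^(−2.35×1.37) = e^(−3.220) = 0.03998; e^(−k₂t) = e^(−2.726) = 0.06546.
C_R = 2.35×5.49/(1.99−2.35) × (0.03998−0.06546) = (-35.84)×(-0.02549) = 0.9134 kmol/m³.
Y_R = C_R/C_{A0} = 0.9134/5.49 = 0.166.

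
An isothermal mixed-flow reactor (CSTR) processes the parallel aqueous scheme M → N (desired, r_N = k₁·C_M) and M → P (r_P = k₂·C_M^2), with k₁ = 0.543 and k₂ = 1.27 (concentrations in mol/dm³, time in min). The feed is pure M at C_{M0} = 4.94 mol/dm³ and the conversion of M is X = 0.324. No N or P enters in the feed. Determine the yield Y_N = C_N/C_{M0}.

Exit C_M = C_{M0}(1−X) = 4.94×0.676 = 3.339 mol/dm³.
In a CSTR the entire volume is at exit conditions, so r_N = 0.543×3.339 = 1.813 and r_P = 1.27×3.339^2 = 14.16.
Fraction of consumed M going to N: r_N/(r_N+r_P) = 0.1135.
C_N = 0.1135·C_{M0}·X = 0.1135×4.94×0.324 = 0.182 mol/dm³; Y_N = C_N/C_{M0} = 0.0368.

0.0368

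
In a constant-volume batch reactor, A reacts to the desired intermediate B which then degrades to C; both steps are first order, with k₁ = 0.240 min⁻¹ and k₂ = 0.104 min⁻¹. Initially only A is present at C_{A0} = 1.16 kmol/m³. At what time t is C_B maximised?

For first-order series the maximum of C_B occurs at t_opt = ln(k₂/k₁)/(k₂−k₁).
= ln(0.104/0.240)/(0.104−0.240) = ln(0.4333)/-0.1360 = -0.8362/-0.1360 = 6.15 min.

6.15 min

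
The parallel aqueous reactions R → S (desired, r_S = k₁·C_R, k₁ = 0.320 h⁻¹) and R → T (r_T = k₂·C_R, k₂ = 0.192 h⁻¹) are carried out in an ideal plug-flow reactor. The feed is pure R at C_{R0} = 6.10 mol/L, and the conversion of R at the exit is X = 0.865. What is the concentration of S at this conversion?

C_R = C_{R0}(1−X) = 0.8235 mol/L.
Both paths are first order in R, so the instantaneous fraction to S is constant: dC_S/d(−C_R) = k₁/(k₁+k₂) = 0.6250.
C_S = 0.6250·(C_{R0}−C_R) = 0.6250×5.276 = 3.30 mol/L.

3.30 mol/L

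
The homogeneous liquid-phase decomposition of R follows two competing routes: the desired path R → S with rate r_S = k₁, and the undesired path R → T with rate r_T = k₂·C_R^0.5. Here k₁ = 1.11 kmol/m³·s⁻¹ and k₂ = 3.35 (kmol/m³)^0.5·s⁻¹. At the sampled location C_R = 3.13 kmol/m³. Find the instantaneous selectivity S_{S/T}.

0.187

S_{S/T} = r_S/r_T = (k₁)/(k₂·C_R^0.5) = (k₁/k₂)·C_R^-0.5.
= (1.11) / (3.35×3.130^0.5) = 1.110/5.927 = 0.187.
The undesired path is higher order in R, so low C_R (CSTR or dilute feed) favours S.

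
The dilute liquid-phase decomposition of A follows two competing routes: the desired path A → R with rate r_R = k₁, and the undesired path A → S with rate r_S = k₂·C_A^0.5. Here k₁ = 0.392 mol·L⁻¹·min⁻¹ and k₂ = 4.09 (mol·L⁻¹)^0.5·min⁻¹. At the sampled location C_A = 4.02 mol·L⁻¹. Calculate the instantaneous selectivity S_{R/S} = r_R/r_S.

0.0478

S_{R/S} = r_R/r_S = (k₁)/(k₂·C_A^0.5) = (k₁/k₂)·C_A^-0.5.
= (0.392) / (4.09×4.020^0.5) = 0.3920/8.200 = 0.0478.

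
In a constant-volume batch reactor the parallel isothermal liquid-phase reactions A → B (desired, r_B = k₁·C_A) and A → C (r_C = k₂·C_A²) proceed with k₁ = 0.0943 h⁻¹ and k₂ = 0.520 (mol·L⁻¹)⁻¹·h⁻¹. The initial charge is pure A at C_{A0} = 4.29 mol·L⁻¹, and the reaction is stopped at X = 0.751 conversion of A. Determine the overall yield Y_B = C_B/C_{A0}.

C_A = C_{A0}(1−X) = 1.068 mol·L⁻¹.
Along a PFR/batch, dC_B/dC_A = −r_B/(r_B+r_C) = −k₁/(k₁+k₂·C_A).
Integrating from C_{A0} to C_A: C_B = (0.0943/0.520)·ln[(0.0943+0.520·4.29)/(0.0943+0.520·1.07)] = 0.1813·ln(2.325/0.6498) = 0.2312 mol·L⁻¹.
Y_B = C_B/C_{A0} = 0.2312/4.29 = 0.0539.

0.0539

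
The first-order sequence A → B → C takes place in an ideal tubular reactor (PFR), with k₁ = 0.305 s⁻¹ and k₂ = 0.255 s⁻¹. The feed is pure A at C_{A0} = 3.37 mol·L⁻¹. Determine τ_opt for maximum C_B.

Setting dC_B/dτ = 0 gives τ_opt = ln(k₂/k₁)/(k₂−k₁).
= ln(0.255/0.305)/(0.255−0.305) = ln(0.8361)/-0.05000 = -0.1790/-0.05000 = 3.58 s.

3.58 s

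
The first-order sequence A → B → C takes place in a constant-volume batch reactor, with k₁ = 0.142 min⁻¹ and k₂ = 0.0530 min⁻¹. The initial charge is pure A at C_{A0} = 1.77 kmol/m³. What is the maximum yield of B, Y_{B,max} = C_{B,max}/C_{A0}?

For a first-order series the maximum intermediate yield is C_{B,max}/C_{A0} = (k₁/k₂)^[k₂/(k₂−k₁)].
= (0.142/0.0530)^(0.0530/(0.0530−0.142)) = (2.679)^(-0.5955) = 0.5561.

0.556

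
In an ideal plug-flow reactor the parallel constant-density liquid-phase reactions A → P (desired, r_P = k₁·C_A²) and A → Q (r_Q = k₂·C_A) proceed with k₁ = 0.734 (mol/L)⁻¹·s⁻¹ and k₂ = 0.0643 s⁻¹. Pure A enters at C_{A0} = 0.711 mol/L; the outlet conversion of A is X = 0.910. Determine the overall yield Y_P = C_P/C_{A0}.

C_A = C_{A0}(1−X) = 0.06399 mol/L.
Along a PFR/batch, dC_Q/dC_A = −r_Q/(r_P+r_Q) = −k₂/(k₂+k₁·C_A).
Integrating from C_{A0} to C_A: C_Q = (0.0643/0.734)·ln[(0.0643+0.734·0.711)/(0.0643+0.734·0.0640)] = 0.08760·ln(0.5862/0.1113) = 0.1456 mol/L.
Then C_P = (C_{A0}−C_A) − C_Q = 0.6470 − 0.1456 = 0.5014 mol/L.
Y_P = C_P/C_{A0} = 0.5014/0.711 = 0.705.

0.705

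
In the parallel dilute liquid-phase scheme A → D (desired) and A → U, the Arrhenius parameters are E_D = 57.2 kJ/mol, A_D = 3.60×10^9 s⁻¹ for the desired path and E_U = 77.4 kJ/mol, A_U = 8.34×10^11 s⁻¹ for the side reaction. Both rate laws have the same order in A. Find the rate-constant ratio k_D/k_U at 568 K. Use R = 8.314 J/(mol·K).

0.311

With equal orders, S_{D/U} = k_D/k_U = (A_D/A_U)·exp[(E_U−E_D)/(RT)].
(E_U−E_D)/(RT) = (77.4−57.2)×10³/(8.314×568) = 20200/4722 = 4.278.
k_D/k_U = (3.60×10^9/8.34×10^11)·exp(4.278) = 0.004317 × 72.06 = 0.311.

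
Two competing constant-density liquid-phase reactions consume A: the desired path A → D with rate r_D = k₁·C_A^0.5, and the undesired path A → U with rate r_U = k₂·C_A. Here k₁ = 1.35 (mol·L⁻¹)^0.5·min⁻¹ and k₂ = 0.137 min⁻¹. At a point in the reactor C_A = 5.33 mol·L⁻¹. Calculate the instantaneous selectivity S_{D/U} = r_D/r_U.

S_{D/U} = r_D/r_U = (k₁·C_A^0.5)/(k₂·C_A) = (k₁/k₂)·C_A^-0.5.
= (1.35×5.330^0.5) / (0.137×5.330) = 3.117/0.7302 = 4.27.
The undesired path is higher order in A, so low C_A (CSTR or dilute feed) favours D.

4.27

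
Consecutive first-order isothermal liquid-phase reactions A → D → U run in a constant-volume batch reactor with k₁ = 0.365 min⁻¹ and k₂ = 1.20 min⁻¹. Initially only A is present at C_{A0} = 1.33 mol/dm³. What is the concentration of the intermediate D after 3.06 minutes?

0.175 mol/dm³

The intermediate concentration in a first-order A→B→C sequence is C_D = k₁C_{A0}(e^(−k₁t) − e^(−k₂t))/(k₂−k₁).
e^(−k₁t) = e^(−0.365×3.06) = e^(−1.117) = 0.3273; e^(−k₂t) = e^(−3.672) = 0.02543.
C_D = 0.365×1.33/(1.20−0.365) × (0.3273−0.02543) = 0.5814×0.3019 = 0.1755 mol/dm³.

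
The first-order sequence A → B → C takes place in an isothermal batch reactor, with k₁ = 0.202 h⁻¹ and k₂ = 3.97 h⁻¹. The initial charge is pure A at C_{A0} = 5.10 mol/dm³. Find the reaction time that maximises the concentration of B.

0.790 h

Setting dC_B/dt = 0 gives t_opt = ln(k₂/k₁)/(k₂−k₁).
= ln(3.97/0.202)/(3.97−0.202) = ln(19.65)/3.768 = 2.978/3.768 = 0.790 h.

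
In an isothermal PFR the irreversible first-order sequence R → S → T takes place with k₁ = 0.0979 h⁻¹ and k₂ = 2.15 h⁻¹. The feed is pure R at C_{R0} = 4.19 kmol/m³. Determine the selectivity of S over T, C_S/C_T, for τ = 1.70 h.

Solving the coupled first-order balances gives C_S(τ) = [k₁/(k₂−k₁)]·C_{R0}·(e^(−k₁τ) − e^(−k₂τ)).
e^(−k₁τ) = e^(−0.0979×1.70) = e^(−0.1664) = 0.8467; e^(−k₂τ) = e^(−3.655) = 0.02586.
C_S = 0.0979×4.19/(2.15−0.0979) × (0.8467−0.02586) = 0.1999×0.8208 = 0.1641 kmol/m³.
C_R = C_{R0}e^(−k₁τ) = 3.548 kmol/m³, so C_T = C_{R0}−C_R−C_S = 0.4783 kmol/m³; C_S/C_T = 0.343.

0.343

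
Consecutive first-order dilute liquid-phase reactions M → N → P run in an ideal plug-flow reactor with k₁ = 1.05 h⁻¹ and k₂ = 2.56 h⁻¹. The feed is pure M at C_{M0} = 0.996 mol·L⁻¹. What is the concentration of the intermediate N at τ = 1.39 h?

Solving the coupled first-order balances gives C_N(τ) = [k₁/(k₂−k₁)]·C_{M0}·(e^(−k₁τ) − e^(−k₂τ)).
e^(−k₁τ) = e^(−1.05×1.39) = e^(−1.460) = 0.2324; e^(−k₂τ) = e^(−3.558) = 0.02848.
C_N = 1.05×0.996/(2.56−1.05) × (0.2324−0.02848) = 0.6926×0.2039 = 0.1412 mol·L⁻¹.

0.141 mol·L⁻¹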